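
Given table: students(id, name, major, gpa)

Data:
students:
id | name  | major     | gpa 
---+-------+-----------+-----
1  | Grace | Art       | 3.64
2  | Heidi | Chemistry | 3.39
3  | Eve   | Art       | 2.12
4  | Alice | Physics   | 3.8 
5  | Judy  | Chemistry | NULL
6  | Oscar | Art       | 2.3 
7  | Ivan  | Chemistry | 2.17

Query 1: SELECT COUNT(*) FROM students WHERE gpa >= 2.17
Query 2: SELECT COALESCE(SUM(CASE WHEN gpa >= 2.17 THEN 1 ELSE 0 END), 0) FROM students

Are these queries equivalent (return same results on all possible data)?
Yes, equivalent

Both queries return: [(5,)]

Reason: COUNT with WHERE vs conditional SUM (COALESCE handles empty-table NULL)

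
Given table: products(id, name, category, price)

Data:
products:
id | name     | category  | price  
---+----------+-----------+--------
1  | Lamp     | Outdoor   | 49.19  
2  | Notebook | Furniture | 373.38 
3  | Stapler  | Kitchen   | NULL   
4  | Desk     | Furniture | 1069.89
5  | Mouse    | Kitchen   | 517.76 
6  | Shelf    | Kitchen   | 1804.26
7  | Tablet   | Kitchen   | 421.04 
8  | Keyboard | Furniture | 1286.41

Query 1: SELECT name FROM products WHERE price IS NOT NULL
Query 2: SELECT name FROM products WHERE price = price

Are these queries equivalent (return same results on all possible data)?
Yes, equivalent

Both queries return: [('Desk',), ('Keyboard',), ('Lamp',), ('Mouse',), ('Notebook',), ('Shelf',), ('Tablet',)]

Reason: IS NOT NULL vs self-equality (both exclude NULLs)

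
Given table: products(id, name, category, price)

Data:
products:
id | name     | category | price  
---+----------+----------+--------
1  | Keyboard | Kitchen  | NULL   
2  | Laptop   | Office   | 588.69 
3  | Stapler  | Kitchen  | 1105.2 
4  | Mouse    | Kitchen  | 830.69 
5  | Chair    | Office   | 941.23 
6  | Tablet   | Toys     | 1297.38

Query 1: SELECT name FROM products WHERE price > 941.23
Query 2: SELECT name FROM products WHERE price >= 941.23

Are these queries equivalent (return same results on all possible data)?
No, not equivalent

Query 1 returns: [('Stapler',), ('Tablet',)]
Query 2 returns: [('Stapler',), ('Chair',), ('Tablet',)]

Reason: > vs >= gives different results when price = 941.23 exists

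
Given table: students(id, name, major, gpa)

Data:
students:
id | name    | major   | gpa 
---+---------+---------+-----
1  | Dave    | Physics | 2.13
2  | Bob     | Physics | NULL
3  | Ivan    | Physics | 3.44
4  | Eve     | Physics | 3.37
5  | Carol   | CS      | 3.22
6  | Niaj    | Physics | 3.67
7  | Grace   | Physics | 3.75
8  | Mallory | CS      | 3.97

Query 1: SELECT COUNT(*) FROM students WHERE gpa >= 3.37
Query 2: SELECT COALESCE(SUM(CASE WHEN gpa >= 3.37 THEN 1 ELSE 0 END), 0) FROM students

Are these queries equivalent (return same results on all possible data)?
Yes, equivalent

Both queries return: [(5,)]

Reason: COUNT with WHERE vs conditional SUM (COALESCE handles empty-table NULL)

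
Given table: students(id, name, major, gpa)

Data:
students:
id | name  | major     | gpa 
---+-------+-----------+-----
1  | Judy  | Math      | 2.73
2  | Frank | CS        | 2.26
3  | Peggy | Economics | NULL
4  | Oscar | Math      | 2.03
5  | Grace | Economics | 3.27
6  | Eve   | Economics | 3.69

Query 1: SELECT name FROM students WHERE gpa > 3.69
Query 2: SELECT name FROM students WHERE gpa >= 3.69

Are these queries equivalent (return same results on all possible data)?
No, not equivalent

Query 1 returns: []
Query 2 returns: [('Eve',)]

Reason: > vs >= gives different results when gpa = 3.69 exists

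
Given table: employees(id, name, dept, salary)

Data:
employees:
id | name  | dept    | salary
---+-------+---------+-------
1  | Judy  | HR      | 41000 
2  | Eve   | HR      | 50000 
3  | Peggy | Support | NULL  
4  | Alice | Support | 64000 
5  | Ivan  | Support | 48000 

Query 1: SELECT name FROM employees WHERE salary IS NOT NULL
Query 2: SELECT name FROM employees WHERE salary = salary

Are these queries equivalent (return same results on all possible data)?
Yes, equivalent

Both queries return: [('Alice',), ('Eve',), ('Ivan',), ('Judy',)]

Reason: IS NOT NULL vs self-equality (both exclude NULLs)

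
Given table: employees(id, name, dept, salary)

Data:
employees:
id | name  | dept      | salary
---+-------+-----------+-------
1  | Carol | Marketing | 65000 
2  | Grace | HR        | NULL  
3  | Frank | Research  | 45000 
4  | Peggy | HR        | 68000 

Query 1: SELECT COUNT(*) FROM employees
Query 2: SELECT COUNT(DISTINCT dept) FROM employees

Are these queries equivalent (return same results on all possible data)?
No, not equivalent

Query 1 returns: [(4,)]
Query 2 returns: [(3,)]

Reason: COUNT(*) counts rows, COUNT(DISTINCT dept) counts unique depts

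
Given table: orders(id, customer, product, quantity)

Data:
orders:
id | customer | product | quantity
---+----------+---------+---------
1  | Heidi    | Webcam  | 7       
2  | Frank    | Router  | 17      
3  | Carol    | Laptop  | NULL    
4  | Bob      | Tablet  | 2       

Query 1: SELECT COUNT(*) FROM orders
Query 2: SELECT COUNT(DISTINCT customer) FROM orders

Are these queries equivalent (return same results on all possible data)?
No, not equivalent

Query 1 returns: [(4,)]
Query 2 returns: [(4,)]

Reason: COUNT(*) counts rows, COUNT(DISTINCT customer) counts unique customers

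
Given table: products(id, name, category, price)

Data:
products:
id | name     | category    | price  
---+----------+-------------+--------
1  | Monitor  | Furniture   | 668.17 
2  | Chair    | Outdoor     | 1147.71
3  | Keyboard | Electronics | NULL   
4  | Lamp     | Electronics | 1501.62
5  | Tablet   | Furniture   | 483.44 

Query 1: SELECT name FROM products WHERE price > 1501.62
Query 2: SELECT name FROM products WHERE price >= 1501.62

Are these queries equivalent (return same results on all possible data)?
No, not equivalent

Query 1 returns: []
Query 2 returns: [('Lamp',)]

Reason: > vs >= gives different results when price = 1501.62 exists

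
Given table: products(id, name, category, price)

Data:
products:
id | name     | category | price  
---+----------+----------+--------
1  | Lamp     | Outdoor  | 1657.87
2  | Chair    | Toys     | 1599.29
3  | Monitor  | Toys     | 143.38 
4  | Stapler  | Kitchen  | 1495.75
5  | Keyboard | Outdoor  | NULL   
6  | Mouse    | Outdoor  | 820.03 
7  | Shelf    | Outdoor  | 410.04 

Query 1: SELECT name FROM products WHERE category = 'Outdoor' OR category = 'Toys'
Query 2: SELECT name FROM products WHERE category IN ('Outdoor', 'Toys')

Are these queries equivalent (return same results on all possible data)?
Yes, equivalent

Both queries return: [('Chair',), ('Keyboard',), ('Lamp',), ('Monitor',), ('Mouse',), ('Shelf',)]

Reason: OR vs IN are equivalent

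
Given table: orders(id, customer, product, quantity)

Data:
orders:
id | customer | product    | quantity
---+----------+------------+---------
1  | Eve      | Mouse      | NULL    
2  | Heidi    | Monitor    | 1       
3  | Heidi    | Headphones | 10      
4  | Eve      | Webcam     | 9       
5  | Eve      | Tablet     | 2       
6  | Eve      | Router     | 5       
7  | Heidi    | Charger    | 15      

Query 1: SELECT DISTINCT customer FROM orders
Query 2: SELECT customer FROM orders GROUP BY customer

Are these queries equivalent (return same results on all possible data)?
Yes, equivalent

Both queries return: [('Eve',), ('Heidi',)]

Reason: Both get unique customers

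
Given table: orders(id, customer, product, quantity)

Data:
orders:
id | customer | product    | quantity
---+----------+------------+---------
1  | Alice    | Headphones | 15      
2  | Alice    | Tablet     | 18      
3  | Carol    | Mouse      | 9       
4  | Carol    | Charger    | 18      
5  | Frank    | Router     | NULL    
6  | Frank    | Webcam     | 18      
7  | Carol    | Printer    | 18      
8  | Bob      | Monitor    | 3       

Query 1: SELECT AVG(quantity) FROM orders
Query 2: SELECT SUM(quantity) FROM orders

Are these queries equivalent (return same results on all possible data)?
No, not equivalent

Query 1 returns: [(14.142857142857142,)]
Query 2 returns: [(99,)]

Reason: AVG vs SUM give different aggregate values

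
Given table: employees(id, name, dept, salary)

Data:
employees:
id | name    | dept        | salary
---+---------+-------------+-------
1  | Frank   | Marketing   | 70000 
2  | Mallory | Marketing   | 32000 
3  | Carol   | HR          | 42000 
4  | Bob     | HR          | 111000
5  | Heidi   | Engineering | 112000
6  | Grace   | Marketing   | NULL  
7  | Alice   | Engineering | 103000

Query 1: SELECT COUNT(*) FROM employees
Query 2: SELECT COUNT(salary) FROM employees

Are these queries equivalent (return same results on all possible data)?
No, not equivalent

Query 1 returns: [(7,)]
Query 2 returns: [(6,)]

Reason: COUNT(*) includes NULLs, COUNT(column) excludes them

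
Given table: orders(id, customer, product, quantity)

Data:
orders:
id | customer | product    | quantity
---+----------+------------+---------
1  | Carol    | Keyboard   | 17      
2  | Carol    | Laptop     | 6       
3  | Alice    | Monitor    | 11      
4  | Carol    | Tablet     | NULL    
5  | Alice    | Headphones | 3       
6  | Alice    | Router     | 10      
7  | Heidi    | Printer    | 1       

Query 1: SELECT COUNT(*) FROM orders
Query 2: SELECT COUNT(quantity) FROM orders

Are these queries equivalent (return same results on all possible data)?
No, not equivalent

Query 1 returns: [(7,)]
Query 2 returns: [(6,)]

Reason: COUNT(*) includes NULLs, COUNT(column) excludes them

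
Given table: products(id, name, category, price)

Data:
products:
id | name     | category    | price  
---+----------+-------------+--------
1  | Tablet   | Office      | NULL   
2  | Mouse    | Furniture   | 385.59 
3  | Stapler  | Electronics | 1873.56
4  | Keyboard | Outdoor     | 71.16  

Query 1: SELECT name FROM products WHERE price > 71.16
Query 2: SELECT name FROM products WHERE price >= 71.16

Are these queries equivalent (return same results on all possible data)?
No, not equivalent

Query 1 returns: [('Mouse',), ('Stapler',)]
Query 2 returns: [('Mouse',), ('Stapler',), ('Keyboard',)]

Reason: > vs >= gives different results when price = 71.16 exists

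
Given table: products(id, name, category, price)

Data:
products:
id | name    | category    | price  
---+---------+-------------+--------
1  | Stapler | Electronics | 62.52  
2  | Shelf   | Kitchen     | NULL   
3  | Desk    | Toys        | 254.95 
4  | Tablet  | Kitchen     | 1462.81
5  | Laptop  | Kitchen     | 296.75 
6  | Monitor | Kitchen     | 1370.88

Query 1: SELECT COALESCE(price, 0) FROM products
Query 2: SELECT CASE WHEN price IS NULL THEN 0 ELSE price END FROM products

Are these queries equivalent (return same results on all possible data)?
Yes, equivalent

Both queries return: [(0,), (62.52,), (254.95,), (296.75,), (1370.88,), (1462.81,)]

Reason: COALESCE vs CASE for NULL handling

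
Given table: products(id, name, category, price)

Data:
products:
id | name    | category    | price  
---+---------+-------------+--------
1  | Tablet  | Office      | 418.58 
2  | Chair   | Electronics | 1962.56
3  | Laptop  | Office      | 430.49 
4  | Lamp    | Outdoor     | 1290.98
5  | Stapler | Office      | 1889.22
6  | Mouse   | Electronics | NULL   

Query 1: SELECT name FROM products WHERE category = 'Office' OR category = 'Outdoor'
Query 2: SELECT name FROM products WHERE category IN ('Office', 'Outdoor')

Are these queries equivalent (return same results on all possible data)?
Yes, equivalent

Both queries return: [('Lamp',), ('Laptop',), ('Stapler',), ('Tablet',)]

Reason: OR vs IN are equivalent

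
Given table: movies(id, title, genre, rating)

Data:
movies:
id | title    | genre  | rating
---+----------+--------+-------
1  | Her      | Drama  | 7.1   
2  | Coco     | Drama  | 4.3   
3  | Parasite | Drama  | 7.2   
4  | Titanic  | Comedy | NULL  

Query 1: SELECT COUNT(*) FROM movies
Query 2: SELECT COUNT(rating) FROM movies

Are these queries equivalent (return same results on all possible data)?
No, not equivalent

Query 1 returns: [(4,)]
Query 2 returns: [(3,)]

Reason: COUNT(*) includes NULLs, COUNT(column) excludes them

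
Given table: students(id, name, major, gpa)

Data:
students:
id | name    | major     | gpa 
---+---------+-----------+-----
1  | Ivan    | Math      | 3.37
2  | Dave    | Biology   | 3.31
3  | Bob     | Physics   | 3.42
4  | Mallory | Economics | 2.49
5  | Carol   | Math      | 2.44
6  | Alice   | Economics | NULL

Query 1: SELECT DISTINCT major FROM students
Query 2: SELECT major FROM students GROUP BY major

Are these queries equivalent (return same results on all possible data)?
Yes, equivalent

Both queries return: [('Biology',), ('Economics',), ('Math',), ('Physics',)]

Reason: Both get unique majors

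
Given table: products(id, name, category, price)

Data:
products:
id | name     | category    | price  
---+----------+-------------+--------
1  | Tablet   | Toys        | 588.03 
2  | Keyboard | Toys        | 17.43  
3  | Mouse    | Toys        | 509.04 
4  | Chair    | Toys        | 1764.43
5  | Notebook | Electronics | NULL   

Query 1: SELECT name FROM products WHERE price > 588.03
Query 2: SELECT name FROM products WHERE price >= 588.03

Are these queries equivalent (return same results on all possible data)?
No, not equivalent

Query 1 returns: [('Chair',)]
Query 2 returns: [('Tablet',), ('Chair',)]

Reason: > vs >= gives different results when price = 588.03 exists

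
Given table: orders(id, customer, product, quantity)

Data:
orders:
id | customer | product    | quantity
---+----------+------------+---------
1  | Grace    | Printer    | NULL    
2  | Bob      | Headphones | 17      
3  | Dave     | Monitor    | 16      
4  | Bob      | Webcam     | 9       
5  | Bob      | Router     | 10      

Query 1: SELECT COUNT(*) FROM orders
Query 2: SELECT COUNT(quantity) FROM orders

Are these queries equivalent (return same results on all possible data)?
No, not equivalent

Query 1 returns: [(5,)]
Query 2 returns: [(4,)]

Reason: COUNT(*) includes NULLs, COUNT(column) excludes them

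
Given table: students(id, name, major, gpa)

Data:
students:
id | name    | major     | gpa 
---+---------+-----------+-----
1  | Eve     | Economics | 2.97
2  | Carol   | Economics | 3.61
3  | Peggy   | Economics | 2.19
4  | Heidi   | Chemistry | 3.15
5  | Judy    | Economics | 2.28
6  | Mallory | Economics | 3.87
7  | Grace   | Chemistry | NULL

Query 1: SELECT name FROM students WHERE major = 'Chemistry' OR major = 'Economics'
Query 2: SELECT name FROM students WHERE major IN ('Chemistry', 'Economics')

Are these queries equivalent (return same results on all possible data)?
Yes, equivalent

Both queries return: [('Carol',), ('Eve',), ('Grace',), ('Heidi',), ('Judy',), ('Mallory',), ('Peggy',)]

Reason: OR vs IN are equivalent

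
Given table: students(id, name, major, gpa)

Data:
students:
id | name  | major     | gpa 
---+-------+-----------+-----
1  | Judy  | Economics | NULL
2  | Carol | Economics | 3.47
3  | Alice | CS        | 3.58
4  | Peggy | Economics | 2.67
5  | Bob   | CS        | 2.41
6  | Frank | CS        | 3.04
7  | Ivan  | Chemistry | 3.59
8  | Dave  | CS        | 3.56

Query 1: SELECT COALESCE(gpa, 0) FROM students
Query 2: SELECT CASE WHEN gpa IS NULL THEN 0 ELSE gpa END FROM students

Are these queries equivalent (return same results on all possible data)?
Yes, equivalent

Both queries return: [(0,), (2.41,), (2.67,), (3.04,), (3.47,), (3.56,), (3.58,), (3.59,)]

Reason: COALESCE vs CASE for NULL handling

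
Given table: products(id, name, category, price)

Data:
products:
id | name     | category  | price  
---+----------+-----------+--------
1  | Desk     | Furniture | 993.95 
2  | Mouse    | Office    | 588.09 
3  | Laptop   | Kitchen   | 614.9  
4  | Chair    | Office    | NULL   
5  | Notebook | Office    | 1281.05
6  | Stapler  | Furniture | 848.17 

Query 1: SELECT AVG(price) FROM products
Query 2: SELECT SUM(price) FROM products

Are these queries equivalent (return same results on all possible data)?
No, not equivalent

Query 1 returns: [(865.232,)]
Query 2 returns: [(4326.16,)]

Reason: AVG vs SUM give different aggregate values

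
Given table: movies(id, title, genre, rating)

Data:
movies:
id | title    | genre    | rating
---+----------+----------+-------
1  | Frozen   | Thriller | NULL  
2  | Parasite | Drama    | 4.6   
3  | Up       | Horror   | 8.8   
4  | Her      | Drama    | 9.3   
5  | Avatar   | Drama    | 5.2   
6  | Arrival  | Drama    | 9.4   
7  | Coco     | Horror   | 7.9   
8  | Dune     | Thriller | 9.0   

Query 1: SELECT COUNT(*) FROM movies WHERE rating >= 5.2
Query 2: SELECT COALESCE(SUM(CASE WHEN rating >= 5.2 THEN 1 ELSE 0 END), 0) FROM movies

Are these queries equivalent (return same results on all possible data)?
Yes, equivalent

Both queries return: [(6,)]

Reason: COUNT with WHERE vs conditional SUM (COALESCE handles empty-table NULL)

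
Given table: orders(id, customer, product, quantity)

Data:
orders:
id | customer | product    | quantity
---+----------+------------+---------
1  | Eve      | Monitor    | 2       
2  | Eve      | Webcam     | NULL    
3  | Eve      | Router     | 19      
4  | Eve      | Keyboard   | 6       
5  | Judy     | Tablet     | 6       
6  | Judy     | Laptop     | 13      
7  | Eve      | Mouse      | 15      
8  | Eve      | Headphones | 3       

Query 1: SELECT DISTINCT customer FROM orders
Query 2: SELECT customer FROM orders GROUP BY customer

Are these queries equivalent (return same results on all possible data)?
Yes, equivalent

Both queries return: [('Eve',), ('Judy',)]

Reason: Both get unique customers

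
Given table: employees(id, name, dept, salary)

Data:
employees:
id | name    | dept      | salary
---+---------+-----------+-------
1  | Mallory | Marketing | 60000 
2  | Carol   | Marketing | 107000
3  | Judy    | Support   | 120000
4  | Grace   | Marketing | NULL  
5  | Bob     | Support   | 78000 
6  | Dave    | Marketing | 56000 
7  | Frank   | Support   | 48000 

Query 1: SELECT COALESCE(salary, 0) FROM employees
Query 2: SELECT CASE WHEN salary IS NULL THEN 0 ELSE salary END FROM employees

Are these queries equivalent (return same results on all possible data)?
Yes, equivalent

Both queries return: [(0,), (48000,), (56000,), (60000,), (78000,), (107000,), (120000,)]

Reason: COALESCE vs CASE for NULL handling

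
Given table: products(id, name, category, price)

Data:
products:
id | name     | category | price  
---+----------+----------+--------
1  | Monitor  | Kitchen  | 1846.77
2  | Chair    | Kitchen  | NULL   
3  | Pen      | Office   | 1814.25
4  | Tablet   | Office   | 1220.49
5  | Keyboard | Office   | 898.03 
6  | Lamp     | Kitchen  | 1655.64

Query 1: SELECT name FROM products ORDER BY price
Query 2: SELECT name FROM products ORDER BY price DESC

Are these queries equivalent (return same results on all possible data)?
No, not equivalent

Query 1 returns: [('Chair',), ('Keyboard',), ('Tablet',), ('Lamp',), ('Pen',), ('Monitor',)]
Query 2 returns: [('Monitor',), ('Pen',), ('Lamp',), ('Tablet',), ('Keyboard',), ('Chair',)]

Reason: ASC vs DESC gives opposite ordering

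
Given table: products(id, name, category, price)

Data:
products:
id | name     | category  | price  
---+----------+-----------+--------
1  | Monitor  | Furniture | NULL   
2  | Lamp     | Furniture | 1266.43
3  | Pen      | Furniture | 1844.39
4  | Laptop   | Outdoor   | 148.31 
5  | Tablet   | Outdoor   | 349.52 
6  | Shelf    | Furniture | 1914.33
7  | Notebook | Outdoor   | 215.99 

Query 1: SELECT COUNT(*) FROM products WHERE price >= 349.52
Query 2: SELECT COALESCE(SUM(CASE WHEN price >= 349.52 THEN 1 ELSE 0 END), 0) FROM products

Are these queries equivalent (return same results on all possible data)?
Yes, equivalent

Both queries return: [(4,)]

Reason: COUNT with WHERE vs conditional SUM (COALESCE handles empty-table NULL)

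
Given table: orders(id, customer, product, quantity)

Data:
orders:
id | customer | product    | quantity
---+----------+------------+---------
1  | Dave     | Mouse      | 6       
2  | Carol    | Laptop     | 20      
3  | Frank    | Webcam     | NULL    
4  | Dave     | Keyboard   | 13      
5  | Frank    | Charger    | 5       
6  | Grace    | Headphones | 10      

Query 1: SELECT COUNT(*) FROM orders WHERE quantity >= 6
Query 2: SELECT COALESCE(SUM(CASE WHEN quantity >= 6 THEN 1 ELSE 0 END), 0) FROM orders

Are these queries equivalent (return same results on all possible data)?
Yes, equivalent

Both queries return: [(4,)]

Reason: COUNT with WHERE vs conditional SUM (COALESCE handles empty-table NULL)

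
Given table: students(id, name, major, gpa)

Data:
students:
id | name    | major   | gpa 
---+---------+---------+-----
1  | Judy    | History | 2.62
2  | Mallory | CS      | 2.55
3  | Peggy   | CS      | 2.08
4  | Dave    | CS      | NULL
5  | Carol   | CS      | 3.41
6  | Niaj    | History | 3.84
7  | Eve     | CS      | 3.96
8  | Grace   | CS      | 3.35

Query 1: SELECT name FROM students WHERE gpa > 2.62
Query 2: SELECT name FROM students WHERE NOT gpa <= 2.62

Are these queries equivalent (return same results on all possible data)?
Yes, equivalent

Both queries return: [('Carol',), ('Eve',), ('Grace',), ('Niaj',)]

Reason: Both filter gpa > 2.62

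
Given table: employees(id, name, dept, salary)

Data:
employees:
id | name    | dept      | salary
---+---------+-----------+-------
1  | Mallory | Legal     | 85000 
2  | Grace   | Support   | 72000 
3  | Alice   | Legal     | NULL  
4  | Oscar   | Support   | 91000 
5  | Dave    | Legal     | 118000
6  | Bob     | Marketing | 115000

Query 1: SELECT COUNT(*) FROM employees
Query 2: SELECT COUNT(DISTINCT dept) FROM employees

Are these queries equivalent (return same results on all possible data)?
No, not equivalent

Query 1 returns: [(6,)]
Query 2 returns: [(3,)]

Reason: COUNT(*) counts rows, COUNT(DISTINCT dept) counts unique depts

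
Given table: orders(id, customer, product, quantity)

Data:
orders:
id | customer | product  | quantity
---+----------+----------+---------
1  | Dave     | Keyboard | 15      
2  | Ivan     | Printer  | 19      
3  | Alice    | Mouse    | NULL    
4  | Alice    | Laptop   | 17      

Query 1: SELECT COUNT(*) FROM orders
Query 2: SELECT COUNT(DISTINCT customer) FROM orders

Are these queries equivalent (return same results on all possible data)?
No, not equivalent

Query 1 returns: [(4,)]
Query 2 returns: [(3,)]

Reason: COUNT(*) counts rows, COUNT(DISTINCT customer) counts unique customers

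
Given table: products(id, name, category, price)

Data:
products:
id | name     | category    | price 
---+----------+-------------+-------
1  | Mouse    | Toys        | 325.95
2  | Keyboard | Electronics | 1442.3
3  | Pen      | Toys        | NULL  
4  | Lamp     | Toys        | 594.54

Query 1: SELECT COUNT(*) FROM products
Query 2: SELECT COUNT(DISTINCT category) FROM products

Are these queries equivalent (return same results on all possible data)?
No, not equivalent

Query 1 returns: [(4,)]
Query 2 returns: [(2,)]

Reason: COUNT(*) counts rows, COUNT(DISTINCT category) counts unique categorys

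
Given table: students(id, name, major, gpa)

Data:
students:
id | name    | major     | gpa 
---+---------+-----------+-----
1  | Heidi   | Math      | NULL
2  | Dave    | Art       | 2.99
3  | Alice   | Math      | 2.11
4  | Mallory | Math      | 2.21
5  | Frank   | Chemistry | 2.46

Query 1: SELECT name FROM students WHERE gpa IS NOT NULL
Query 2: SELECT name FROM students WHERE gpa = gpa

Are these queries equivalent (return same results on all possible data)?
Yes, equivalent

Both queries return: [('Alice',), ('Dave',), ('Frank',), ('Mallory',)]

Reason: IS NOT NULL vs self-equality (both exclude NULLs)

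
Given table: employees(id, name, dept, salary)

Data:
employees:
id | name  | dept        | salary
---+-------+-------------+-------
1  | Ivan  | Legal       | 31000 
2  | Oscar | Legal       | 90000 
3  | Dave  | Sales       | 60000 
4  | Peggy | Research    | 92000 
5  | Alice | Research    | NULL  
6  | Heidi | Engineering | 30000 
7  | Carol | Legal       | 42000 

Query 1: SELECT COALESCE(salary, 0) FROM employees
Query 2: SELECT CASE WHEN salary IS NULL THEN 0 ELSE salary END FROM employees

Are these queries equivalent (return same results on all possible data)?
Yes, equivalent

Both queries return: [(0,), (30000,), (31000,), (42000,), (60000,), (90000,), (92000,)]

Reason: COALESCE vs CASE for NULL handling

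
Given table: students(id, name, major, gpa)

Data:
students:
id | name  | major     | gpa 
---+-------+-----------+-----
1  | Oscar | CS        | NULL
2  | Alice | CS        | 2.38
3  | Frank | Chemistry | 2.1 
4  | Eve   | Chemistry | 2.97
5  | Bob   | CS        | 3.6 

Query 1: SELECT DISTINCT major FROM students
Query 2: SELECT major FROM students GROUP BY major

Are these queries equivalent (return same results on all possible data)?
Yes, equivalent

Both queries return: [('CS',), ('Chemistry',)]

Reason: Both get unique majors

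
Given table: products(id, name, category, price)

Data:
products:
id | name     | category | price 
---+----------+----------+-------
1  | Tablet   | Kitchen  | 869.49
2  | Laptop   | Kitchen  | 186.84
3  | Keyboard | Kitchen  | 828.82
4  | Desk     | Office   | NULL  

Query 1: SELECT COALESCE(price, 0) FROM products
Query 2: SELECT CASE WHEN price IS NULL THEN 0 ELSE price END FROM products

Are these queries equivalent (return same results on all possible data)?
Yes, equivalent

Both queries return: [(0,), (186.84,), (828.82,), (869.49,)]

Reason: COALESCE vs CASE for NULL handling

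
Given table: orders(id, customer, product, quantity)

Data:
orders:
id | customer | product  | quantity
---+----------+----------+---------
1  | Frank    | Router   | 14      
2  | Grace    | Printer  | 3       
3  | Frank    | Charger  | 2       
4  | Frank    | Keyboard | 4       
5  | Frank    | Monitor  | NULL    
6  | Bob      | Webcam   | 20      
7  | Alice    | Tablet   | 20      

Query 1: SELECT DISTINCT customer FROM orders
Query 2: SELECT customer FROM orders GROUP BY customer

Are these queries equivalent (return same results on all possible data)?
Yes, equivalent

Both queries return: [('Alice',), ('Bob',), ('Frank',), ('Grace',)]

Reason: Both get unique customers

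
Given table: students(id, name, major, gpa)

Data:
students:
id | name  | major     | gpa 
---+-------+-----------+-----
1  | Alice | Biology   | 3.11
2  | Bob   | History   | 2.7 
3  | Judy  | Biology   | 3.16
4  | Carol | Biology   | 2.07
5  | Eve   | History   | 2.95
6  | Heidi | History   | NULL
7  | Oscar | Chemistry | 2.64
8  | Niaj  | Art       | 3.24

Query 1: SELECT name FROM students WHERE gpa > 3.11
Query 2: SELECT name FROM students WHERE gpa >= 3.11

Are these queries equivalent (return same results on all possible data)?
No, not equivalent

Query 1 returns: [('Judy',), ('Niaj',)]
Query 2 returns: [('Alice',), ('Judy',), ('Niaj',)]

Reason: > vs >= gives different results when gpa = 3.11 exists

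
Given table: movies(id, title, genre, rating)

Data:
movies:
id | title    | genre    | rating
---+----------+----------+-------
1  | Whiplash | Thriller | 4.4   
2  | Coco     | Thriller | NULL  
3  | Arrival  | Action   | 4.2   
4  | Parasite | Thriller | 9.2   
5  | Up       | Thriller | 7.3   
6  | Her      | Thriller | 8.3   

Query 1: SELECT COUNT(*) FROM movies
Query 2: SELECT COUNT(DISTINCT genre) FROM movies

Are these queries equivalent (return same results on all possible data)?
No, not equivalent

Query 1 returns: [(6,)]
Query 2 returns: [(2,)]

Reason: COUNT(*) counts rows, COUNT(DISTINCT genre) counts unique genres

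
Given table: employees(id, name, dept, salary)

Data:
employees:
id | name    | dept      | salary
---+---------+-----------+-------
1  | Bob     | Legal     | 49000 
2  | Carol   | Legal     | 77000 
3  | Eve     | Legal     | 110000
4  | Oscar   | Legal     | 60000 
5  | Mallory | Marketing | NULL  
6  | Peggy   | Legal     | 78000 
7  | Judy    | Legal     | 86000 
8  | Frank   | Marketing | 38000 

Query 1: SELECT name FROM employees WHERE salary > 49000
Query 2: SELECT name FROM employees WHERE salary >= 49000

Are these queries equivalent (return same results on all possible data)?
No, not equivalent

Query 1 returns: [('Carol',), ('Eve',), ('Oscar',), ('Peggy',), ('Judy',)]
Query 2 returns: [('Bob',), ('Carol',), ('Eve',), ('Oscar',), ('Peggy',), ('Judy',)]

Reason: > vs >= gives different results when salary = 49000 exists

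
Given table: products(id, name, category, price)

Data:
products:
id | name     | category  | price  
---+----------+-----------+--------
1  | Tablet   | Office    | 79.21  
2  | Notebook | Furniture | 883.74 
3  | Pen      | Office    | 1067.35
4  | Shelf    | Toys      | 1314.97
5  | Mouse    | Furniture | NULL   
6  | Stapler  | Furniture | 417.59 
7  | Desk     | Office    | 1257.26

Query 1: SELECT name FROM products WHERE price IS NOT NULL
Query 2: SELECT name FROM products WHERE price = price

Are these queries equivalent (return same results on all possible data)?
Yes, equivalent

Both queries return: [('Desk',), ('Notebook',), ('Pen',), ('Shelf',), ('Stapler',), ('Tablet',)]

Reason: IS NOT NULL vs self-equality (both exclude NULLs)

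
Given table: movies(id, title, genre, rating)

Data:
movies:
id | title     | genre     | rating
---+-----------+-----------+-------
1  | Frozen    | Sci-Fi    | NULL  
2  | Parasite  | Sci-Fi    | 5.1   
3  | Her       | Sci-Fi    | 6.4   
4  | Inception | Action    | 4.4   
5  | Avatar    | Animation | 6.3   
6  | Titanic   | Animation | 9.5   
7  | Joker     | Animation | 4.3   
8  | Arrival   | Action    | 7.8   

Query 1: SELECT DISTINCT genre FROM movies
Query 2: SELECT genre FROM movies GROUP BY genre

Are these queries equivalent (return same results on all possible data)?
Yes, equivalent

Both queries return: [('Action',), ('Animation',), ('Sci-Fi',)]

Reason: Both get unique genres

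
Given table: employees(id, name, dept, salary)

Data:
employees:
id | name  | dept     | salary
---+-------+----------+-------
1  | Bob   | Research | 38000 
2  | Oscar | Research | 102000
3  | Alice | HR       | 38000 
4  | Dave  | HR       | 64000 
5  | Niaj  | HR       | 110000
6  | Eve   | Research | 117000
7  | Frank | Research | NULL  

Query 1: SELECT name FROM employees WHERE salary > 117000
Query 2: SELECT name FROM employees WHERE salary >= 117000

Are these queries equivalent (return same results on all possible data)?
No, not equivalent

Query 1 returns: []
Query 2 returns: [('Eve',)]

Reason: > vs >= gives different results when salary = 117000 exists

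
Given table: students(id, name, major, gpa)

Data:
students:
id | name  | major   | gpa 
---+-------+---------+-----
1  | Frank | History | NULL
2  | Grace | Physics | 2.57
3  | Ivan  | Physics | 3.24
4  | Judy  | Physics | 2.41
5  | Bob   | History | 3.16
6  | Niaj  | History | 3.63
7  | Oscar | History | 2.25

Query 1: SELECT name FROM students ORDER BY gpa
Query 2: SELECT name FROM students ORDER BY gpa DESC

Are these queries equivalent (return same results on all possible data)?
No, not equivalent

Query 1 returns: [('Frank',), ('Oscar',), ('Judy',), ('Grace',), ('Bob',), ('Ivan',), ('Niaj',)]
Query 2 returns: [('Niaj',), ('Ivan',), ('Bob',), ('Grace',), ('Judy',), ('Oscar',), ('Frank',)]

Reason: ASC vs DESC gives opposite ordering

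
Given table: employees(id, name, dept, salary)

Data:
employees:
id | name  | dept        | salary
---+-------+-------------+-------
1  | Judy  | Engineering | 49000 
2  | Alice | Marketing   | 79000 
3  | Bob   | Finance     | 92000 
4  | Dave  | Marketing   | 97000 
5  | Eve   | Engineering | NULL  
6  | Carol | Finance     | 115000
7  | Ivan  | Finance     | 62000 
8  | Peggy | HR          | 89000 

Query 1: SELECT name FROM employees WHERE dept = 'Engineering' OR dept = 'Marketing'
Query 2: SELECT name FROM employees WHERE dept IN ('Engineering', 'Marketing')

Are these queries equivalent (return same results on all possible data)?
Yes, equivalent

Both queries return: [('Alice',), ('Dave',), ('Eve',), ('Judy',)]

Reason: OR vs IN are equivalent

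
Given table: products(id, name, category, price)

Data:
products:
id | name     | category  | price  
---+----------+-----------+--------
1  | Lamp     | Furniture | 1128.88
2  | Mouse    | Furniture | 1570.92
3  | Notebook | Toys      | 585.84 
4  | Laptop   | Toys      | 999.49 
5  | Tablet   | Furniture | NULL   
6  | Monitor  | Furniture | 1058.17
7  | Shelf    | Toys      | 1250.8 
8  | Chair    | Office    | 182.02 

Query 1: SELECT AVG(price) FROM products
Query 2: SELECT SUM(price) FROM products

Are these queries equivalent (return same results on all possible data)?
No, not equivalent

Query 1 returns: [(968.0171428571429,)]
Query 2 returns: [(6776.12,)]

Reason: AVG vs SUM give different aggregate values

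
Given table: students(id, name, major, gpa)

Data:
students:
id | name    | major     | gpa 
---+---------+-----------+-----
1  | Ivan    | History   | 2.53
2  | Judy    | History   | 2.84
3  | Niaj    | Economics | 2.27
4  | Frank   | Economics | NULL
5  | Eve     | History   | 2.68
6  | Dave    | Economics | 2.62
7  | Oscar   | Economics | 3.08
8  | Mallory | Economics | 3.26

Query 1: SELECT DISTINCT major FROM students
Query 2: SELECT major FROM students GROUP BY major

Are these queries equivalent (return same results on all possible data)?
Yes, equivalent

Both queries return: [('Economics',), ('History',)]

Reason: Both get unique majors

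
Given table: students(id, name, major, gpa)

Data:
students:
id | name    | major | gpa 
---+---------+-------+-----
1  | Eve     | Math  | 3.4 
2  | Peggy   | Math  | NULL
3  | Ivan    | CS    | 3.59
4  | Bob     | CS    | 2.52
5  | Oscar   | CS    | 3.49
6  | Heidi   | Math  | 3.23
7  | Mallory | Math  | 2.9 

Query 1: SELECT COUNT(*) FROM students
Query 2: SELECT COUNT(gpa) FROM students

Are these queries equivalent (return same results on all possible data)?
No, not equivalent

Query 1 returns: [(7,)]
Query 2 returns: [(6,)]

Reason: COUNT(*) includes NULLs, COUNT(column) excludes them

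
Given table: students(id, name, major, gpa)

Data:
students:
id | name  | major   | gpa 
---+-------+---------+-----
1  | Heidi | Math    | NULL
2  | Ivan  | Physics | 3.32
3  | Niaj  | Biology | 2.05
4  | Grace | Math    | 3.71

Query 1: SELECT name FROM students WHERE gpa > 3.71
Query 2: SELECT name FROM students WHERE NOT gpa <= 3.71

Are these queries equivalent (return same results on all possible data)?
Yes, equivalent

Both queries return: []

Reason: Both filter gpa > 3.71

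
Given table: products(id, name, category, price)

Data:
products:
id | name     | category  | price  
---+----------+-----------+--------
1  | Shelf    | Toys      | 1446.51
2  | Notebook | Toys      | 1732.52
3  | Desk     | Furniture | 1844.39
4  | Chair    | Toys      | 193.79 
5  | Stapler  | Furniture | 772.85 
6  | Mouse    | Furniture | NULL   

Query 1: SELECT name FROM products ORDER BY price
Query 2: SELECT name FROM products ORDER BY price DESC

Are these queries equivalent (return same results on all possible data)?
No, not equivalent

Query 1 returns: [('Mouse',), ('Chair',), ('Stapler',), ('Shelf',), ('Notebook',), ('Desk',)]
Query 2 returns: [('Desk',), ('Notebook',), ('Shelf',), ('Stapler',), ('Chair',), ('Mouse',)]

Reason: ASC vs DESC gives opposite ordering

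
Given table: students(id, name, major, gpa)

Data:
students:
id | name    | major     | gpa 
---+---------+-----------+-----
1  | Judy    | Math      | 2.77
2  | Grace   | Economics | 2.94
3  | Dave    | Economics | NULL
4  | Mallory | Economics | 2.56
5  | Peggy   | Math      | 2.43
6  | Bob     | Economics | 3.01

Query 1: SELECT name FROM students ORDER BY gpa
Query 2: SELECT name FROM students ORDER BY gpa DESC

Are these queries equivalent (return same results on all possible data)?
No, not equivalent

Query 1 returns: [('Dave',), ('Peggy',), ('Mallory',), ('Judy',), ('Grace',), ('Bob',)]
Query 2 returns: [('Bob',), ('Grace',), ('Judy',), ('Mallory',), ('Peggy',), ('Dave',)]

Reason: ASC vs DESC gives opposite ordering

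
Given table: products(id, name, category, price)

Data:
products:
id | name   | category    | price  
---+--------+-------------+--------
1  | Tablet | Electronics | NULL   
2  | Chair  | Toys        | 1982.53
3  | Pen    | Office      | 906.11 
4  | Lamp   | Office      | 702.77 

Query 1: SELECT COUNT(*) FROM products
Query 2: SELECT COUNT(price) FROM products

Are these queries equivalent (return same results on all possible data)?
No, not equivalent

Query 1 returns: [(4,)]
Query 2 returns: [(3,)]

Reason: COUNT(*) includes NULLs, COUNT(column) excludes them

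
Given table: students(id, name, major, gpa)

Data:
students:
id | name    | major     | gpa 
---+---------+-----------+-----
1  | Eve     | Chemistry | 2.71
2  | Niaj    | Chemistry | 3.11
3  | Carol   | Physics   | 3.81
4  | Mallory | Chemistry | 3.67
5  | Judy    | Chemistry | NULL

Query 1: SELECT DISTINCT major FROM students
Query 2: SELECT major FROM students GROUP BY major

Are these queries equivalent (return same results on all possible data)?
Yes, equivalent

Both queries return: [('Chemistry',), ('Physics',)]

Reason: Both get unique majors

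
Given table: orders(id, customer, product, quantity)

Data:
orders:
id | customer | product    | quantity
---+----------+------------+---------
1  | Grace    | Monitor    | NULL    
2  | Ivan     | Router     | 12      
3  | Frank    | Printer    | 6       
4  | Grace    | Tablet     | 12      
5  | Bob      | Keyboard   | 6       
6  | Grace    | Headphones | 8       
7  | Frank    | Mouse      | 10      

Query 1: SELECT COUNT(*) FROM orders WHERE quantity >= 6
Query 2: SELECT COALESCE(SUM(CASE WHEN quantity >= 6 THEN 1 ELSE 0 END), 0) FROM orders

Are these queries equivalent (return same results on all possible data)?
Yes, equivalent

Both queries return: [(6,)]

Reason: COUNT with WHERE vs conditional SUM (COALESCE handles empty-table NULL)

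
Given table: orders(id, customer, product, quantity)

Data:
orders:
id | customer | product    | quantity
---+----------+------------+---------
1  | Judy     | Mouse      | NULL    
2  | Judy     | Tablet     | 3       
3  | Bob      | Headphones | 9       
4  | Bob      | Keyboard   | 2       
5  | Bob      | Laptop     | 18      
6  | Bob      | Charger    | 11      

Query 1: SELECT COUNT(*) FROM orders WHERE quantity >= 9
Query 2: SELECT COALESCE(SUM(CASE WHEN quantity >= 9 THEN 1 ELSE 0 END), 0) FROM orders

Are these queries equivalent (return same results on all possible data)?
Yes, equivalent

Both queries return: [(3,)]

Reason: COUNT with WHERE vs conditional SUM (COALESCE handles empty-table NULL)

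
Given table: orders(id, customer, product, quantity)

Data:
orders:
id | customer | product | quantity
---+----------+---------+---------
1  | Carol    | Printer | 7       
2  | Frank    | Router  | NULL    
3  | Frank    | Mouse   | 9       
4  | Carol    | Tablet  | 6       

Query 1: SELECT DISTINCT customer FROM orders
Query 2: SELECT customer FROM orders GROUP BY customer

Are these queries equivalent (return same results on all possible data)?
Yes, equivalent

Both queries return: [('Carol',), ('Frank',)]

Reason: Both get unique customers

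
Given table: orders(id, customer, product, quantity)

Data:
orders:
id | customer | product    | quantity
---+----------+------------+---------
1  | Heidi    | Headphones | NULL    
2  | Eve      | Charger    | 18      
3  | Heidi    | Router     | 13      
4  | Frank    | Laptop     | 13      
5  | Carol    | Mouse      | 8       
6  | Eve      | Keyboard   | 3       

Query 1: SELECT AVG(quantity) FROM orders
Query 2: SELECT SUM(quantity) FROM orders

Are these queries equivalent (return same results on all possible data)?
No, not equivalent

Query 1 returns: [(11.0,)]
Query 2 returns: [(55,)]

Reason: AVG vs SUM give different aggregate values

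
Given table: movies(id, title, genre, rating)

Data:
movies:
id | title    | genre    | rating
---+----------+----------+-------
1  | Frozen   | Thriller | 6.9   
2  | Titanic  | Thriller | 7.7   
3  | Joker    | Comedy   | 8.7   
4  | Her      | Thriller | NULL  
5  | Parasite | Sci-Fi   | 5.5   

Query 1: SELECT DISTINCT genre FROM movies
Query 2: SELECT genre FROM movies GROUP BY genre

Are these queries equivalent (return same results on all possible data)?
Yes, equivalent

Both queries return: [('Comedy',), ('Sci-Fi',), ('Thriller',)]

Reason: Both get unique genres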